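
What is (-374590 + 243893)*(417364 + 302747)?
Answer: -94116347367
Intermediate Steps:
(-374590 + 243893)*(417364 + 302747) = -130697*720111 = -94116347367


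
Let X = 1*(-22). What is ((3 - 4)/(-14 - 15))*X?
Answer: -22/29 ≈ -0.75862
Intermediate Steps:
X = -22
((3 - 4)/(-14 - 15))*X = ((3 - 4)/(-14 - 15))*(-22) = -1/(-29)*(-22) = -1*(-1/29)*(-22) = (1/29)*(-22) = -22/29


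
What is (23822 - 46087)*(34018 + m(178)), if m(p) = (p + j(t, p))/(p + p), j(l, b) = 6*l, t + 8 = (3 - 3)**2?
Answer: -134820564285/178 ≈ -7.5742e+8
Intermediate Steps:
t = -8 (t = -8 + (3 - 3)**2 = -8 + 0**2 = -8 + 0 = -8)
m(p) = (-48 + p)/(2*p) (m(p) = (p + 6*(-8))/(p + p) = (p - 48)/((2*p)) = (-48 + p)*(1/(2*p)) = (-48 + p)/(2*p))
(23822 - 46087)*(34018 + m(178)) = (23822 - 46087)*(34018 + (1/2)*(-48 + 178)/178) = -22265*(34018 + (1/2)*(1/178)*130) = -22265*(34018 + 65/178) = -22265*6055269/178 = -134820564285/178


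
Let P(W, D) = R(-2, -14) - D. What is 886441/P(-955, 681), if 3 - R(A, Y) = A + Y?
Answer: -886441/662 ≈ -1339.0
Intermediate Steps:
R(A, Y) = 3 - A - Y (R(A, Y) = 3 - (A + Y) = 3 + (-A - Y) = 3 - A - Y)
P(W, D) = 19 - D (P(W, D) = (3 - 1*(-2) - 1*(-14)) - D = (3 + 2 + 14) - D = 19 - D)
886441/P(-955, 681) = 886441/(19 - 1*681) = 886441/(19 - 681) = 886441/(-662) = 886441*(-1/662) = -886441/662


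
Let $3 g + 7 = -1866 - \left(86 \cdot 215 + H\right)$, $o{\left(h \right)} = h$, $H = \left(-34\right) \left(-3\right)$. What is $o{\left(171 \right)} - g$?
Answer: $\frac{20978}{3} \approx 6992.7$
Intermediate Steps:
$H = 102$
$g = - \frac{20465}{3}$ ($g = - \frac{7}{3} + \frac{-1866 - \left(86 \cdot 215 + 102\right)}{3} = - \frac{7}{3} + \frac{-1866 - \left(18490 + 102\right)}{3} = - \frac{7}{3} + \frac{-1866 - 18592}{3} = - \frac{7}{3} + \frac{1}{3} \left(-20458\right) = - \frac{7}{3} - \frac{20458}{3} = - \frac{20465}{3} \approx -6821.7$)
$o{\left(171 \right)} - g = 171 - - \frac{20465}{3} = 171 + \frac{20465}{3} = \frac{20978}{3}$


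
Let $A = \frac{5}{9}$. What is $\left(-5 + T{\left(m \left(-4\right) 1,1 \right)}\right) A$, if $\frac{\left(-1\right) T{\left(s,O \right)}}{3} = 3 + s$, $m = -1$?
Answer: $- \frac{130}{9} \approx -14.444$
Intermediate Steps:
$T{\left(s,O \right)} = -9 - 3 s$ ($T{\left(s,O \right)} = - 3 \left(3 + s\right) = -9 - 3 s$)
$A = \frac{5}{9}$ ($A = 5 \cdot \frac{1}{9} = \frac{5}{9} \approx 0.55556$)
$\left(-5 + T{\left(m \left(-4\right) 1,1 \right)}\right) A = \left(-5 - \left(9 + 3 \left(-1\right) \left(-4\right) 1\right)\right) \frac{5}{9} = \left(-5 - \left(9 + 3 \cdot 4 \cdot 1\right)\right) \frac{5}{9} = \left(-5 - 21\right) \frac{5}{9} = \left(-26\right) \frac{5}{9} = - \frac{130}{9}$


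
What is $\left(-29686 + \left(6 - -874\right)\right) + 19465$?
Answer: $-9341$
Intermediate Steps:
$\left(-29686 + \left(6 - -874\right)\right) + 19465 = \left(-29686 + \left(6 + 874\right)\right) + 19465 = \left(-29686 + 880\right) + 19465 = -28806 + 19465 = -9341$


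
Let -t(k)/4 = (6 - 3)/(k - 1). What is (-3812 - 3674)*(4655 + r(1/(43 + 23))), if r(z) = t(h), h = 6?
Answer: -174146818/5 ≈ -3.4829e+7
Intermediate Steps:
t(k) = -12/(-1 + k) (t(k) = -4*(6 - 3)/(k - 1) = -12/(-1 + k))
r(z) = -12/5 (r(z) = -12/(-1 + 6) = -12/5)
(-3812 - 3674)*(4655 + r(1/(43 + 23))) = (-3812 - 3674)*(4655 - 12/5) = -7486*23263/5 = -174146818/5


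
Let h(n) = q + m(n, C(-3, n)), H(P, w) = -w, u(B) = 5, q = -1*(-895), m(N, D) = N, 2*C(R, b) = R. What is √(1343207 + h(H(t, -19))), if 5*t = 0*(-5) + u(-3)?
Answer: √1344121 ≈ 1159.4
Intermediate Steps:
C(R, b) = R/2
q = 895
t = 1 (t = (0*(-5) + 5)/5 = (0 + 5)/5 = (⅕)*5 = 1)
h(n) = 895 + n
√(1343207 + h(H(t, -19))) = √(1343207 + (895 - 1*(-19))) = √(1343207 + (895 + 19)) = √(1343207 + 914) = √1344121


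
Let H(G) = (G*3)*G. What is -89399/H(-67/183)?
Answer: -997961037/4489 ≈ -2.2231e+5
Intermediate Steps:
H(G) = 3*G² (H(G) = (3*G)*G = 3*G²)
-89399/H(-67/183) = -89399/(3*(-67/183)²) = -89399/(3*(4489/33489)) = -89399/4489/11163 = -89399*11163/4489 = -997961037/4489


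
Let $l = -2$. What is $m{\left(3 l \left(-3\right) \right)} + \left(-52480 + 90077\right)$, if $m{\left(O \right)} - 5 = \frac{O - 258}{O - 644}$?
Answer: $\frac{11769546}{313} \approx 37602.0$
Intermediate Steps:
$m{\left(O \right)} = 5 + \frac{-258 + O}{-644 + O}$ ($m{\left(O \right)} = 5 + \frac{O - 258}{O - 644} = 5 + \frac{-258 + O}{-644 + O}$)
$m{\left(3 l \left(-3\right) \right)} + \left(-52480 + 90077\right) = \frac{2 \left(-1739 + 3 \cdot 3 \left(-2\right) \left(-3\right)\right)}{-644 + 3 \left(-2\right) \left(-3\right)} + \left(-52480 + 90077\right) = \frac{2 \left(-1739 + 3 \left(\left(-6\right) \left(-3\right)\right)\right)}{-644 - -18} + 37597 = \frac{2 \left(-1739 + 3 \cdot 18\right)}{-644 + 18} + 37597 = \frac{2 \left(-1739 + 54\right)}{-626} + 37597 = 2 \left(- \frac{1}{626}\right) \left(-1685\right) + 37597 = \frac{1685}{313} + 37597 = \frac{11769546}{313}$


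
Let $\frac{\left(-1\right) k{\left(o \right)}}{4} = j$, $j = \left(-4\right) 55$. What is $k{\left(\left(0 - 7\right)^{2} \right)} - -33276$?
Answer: $34156$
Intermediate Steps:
$j = -220$
$k{\left(o \right)} = 880$ ($k{\left(o \right)} = \left(-4\right) \left(-220\right) = 880$)
$k{\left(\left(0 - 7\right)^{2} \right)} - -33276 = 880 - -33276 = 880 + 33276 = 34156$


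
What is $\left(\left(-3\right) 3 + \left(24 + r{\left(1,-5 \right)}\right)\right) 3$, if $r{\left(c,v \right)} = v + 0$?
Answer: $30$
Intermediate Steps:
$r{\left(c,v \right)} = v$
$\left(\left(-3\right) 3 + \left(24 + r{\left(1,-5 \right)}\right)\right) 3 = \left(\left(-3\right) 3 + \left(24 - 5\right)\right) 3 = \left(-9 + 19\right) 3 = 10 \cdot 3 = 30$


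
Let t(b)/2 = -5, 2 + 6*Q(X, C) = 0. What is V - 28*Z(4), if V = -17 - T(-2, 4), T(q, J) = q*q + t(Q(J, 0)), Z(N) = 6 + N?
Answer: -291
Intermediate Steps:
Q(X, C) = -⅓ (Q(X, C) = -⅓ + (⅙)*0 = -⅓ + 0 = -⅓)
t(b) = -10 (t(b) = 2*(-5) = -10)
T(q, J) = -10 + q² (T(q, J) = q*q - 10 = q² - 10 = -10 + q²)
V = -11 (V = -17 - (-10 + (-2)²) = -17 - (-10 + 4) = -17 - 1*(-6) = -17 + 6 = -11)
V - 28*Z(4) = -11 - 28*(6 + 4) = -11 - 28*10 = -11 - 280 = -291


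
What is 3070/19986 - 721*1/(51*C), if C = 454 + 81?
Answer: 3853058/30295445 ≈ 0.12718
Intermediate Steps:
C = 535
3070/19986 - 721*1/(51*C) = 3070/19986 - 721/(535*51) = 3070*(1/19986) - 721/27285 = 1535/9993 - 721*1/27285 = 1535/9993 - 721/27285 = 3853058/30295445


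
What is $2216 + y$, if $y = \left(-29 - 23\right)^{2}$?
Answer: $4920$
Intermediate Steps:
$y = 2704$ ($y = \left(-52\right)^{2} = 2704$)
$2216 + y = 2216 + 2704 = 4920$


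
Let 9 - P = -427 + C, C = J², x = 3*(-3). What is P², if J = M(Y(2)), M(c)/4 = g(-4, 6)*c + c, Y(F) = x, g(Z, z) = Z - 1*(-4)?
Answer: 739600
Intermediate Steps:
x = -9
g(Z, z) = 4 + Z (g(Z, z) = Z + 4 = 4 + Z)
Y(F) = -9
M(c) = 4*c (M(c) = 4*((4 - 4)*c + c) = 4*(0*c + c) = 4*(0 + c) = 4*c)
J = -36 (J = 4*(-9) = -36)
C = 1296 (C = (-36)² = 1296)
P = -860 (P = 9 - (-427 + 1296) = 9 - 1*869 = 9 - 869 = -860)
P² = (-860)² = 739600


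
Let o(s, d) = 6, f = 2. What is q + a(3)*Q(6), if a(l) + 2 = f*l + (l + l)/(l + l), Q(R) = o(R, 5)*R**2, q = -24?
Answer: 1056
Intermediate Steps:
Q(R) = 6*R**2
a(l) = -1 + 2*l (a(l) = -2 + (2*l + (l + l)/(l + l)) = -2 + (2*l + (2*l)/((2*l))) = -2 + (2*l + (2*l)*(1/(2*l))) = -2 + (2*l + 1) = -2 + (1 + 2*l) = -1 + 2*l)
q + a(3)*Q(6) = -24 + (-1 + 2*3)*(6*6**2) = -24 + (-1 + 6)*(6*36) = -24 + 5*216 = -24 + 1080 = 1056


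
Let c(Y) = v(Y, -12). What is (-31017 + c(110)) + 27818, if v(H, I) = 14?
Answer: -3185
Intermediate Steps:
c(Y) = 14
(-31017 + c(110)) + 27818 = (-31017 + 14) + 27818 = -31003 + 27818 = -3185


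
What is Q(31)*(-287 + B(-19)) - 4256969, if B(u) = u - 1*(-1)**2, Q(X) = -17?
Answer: -4251750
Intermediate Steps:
B(u) = -1 + u (B(u) = u - 1*1 = u - 1 = -1 + u)
Q(31)*(-287 + B(-19)) - 4256969 = -17*(-287 + (-1 - 19)) - 4256969 = -17*(-287 - 20) - 4256969 = -17*(-307) - 4256969 = 5219 - 4256969 = -4251750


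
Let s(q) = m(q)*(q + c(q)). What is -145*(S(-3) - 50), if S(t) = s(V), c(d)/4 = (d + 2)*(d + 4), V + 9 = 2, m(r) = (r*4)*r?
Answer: -1499010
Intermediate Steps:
m(r) = 4*r² (m(r) = (4*r)*r = 4*r²)
V = -7 (V = -9 + 2 = -7)
c(d) = 4*(2 + d)*(4 + d) (c(d) = 4*((d + 2)*(d + 4)) = 4*((2 + d)*(4 + d)) = 4*(2 + d)*(4 + d))
s(q) = 4*q²*(32 + 4*q² + 25*q) (s(q) = (4*q²)*(q + (32 + 4*q² + 24*q)) = (4*q²)*(32 + 4*q² + 25*q) = 4*q²*(32 + 4*q² + 25*q))
S(t) = 10388 (S(t) = (-7)²*(128 + 16*(-7)² + 100*(-7)) = 49*(128 + 16*49 - 700) = 49*(128 + 784 - 700) = 49*212 = 10388)
-145*(S(-3) - 50) = -145*(10388 - 50) = -145*10338 = -1499010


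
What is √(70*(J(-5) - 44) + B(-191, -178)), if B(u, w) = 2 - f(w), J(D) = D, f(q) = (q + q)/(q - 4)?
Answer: I*√28403466/91 ≈ 58.566*I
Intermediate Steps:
f(q) = 2*q/(-4 + q) (f(q) = (2*q)/(-4 + q) = 2*q/(-4 + q))
B(u, w) = 2 - 2*w/(-4 + w)
√(70*(J(-5) - 44) + B(-191, -178)) = √(70*(-5 - 44) - 8/(-4 - 178)) = √(70*(-49) - 8/(-182)) = √(-3430 - 8*(-1/182)) = √(-3430 + 4/91) = √(-312126/91) = I*√28403466/91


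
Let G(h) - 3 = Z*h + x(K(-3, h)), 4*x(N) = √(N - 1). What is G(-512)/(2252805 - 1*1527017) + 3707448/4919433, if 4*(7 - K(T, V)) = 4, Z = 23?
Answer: 877634928105/1190155146068 + √5/2903152 ≈ 0.73741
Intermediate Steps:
K(T, V) = 6 (K(T, V) = 7 - ¼*4 = 7 - 1 = 6)
x(N) = √(-1 + N)/4 (x(N) = √(N - 1)/4 = √(-1 + N)/4)
G(h) = 3 + 23*h + √5/4 (G(h) = 3 + (23*h + √(-1 + 6)/4) = 3 + (23*h + √5/4) = 3 + 23*h + √5/4)
G(-512)/(2252805 - 1*1527017) + 3707448/4919433 = (3 + 23*(-512) + √5/4)/(2252805 - 1*1527017) + 3707448/4919433 = (3 - 11776 + √5/4)/(2252805 - 1527017) + 3707448*(1/4919433) = (-11773 + √5/4)/725788 + 1235816/1639811 = (-11773 + √5/4)*(1/725788) + 1235816/1639811 = (-11773/725788 + √5/2903152) + 1235816/1639811 = 877634928105/1190155146068 + √5/2903152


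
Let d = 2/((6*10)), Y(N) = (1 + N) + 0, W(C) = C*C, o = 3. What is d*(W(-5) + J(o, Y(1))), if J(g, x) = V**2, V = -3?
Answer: 17/15 ≈ 1.1333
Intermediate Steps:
W(C) = C**2
Y(N) = 1 + N
J(g, x) = 9 (J(g, x) = (-3)**2 = 9)
d = 1/30 (d = 2/60 = 2*(1/60) = 1/30 ≈ 0.033333)
d*(W(-5) + J(o, Y(1))) = ((-5)**2 + 9)/30 = (25 + 9)/30 = (1/30)*34 = 17/15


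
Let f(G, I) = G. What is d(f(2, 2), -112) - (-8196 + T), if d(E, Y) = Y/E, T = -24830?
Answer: 32970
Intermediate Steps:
d(f(2, 2), -112) - (-8196 + T) = -112/2 - (-8196 - 24830) = -112*1/2 - 1*(-33026) = -56 + 33026 = 32970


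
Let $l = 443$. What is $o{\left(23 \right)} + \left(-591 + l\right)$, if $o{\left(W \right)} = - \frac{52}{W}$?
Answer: $- \frac{3456}{23} \approx -150.26$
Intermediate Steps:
$o{\left(23 \right)} + \left(-591 + l\right) = - \frac{52}{23} + \left(-591 + 443\right) = \left(-52\right) \frac{1}{23} - 148 = - \frac{52}{23} - 148 = - \frac{3456}{23}$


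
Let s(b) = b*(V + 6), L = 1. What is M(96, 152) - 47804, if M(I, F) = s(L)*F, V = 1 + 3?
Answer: -46284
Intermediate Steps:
V = 4
s(b) = 10*b (s(b) = b*(4 + 6) = b*10 = 10*b)
M(I, F) = 10*F (M(I, F) = (10*1)*F = 10*F)
M(96, 152) - 47804 = 10*152 - 47804 = 1520 - 47804 = -46284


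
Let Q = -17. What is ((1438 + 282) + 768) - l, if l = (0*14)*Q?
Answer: 2488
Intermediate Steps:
l = 0 (l = (0*14)*(-17) = 0*(-17) = 0)
((1438 + 282) + 768) - l = ((1438 + 282) + 768) - 1*0 = (1720 + 768) + 0 = 2488 + 0 = 2488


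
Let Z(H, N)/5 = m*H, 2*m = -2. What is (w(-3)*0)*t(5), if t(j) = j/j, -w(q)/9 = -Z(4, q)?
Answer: 0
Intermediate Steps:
m = -1 (m = (1/2)*(-2) = -1)
Z(H, N) = -5*H (Z(H, N) = 5*(-H) = -5*H)
w(q) = -180 (w(q) = -(-9)*(-5*4) = -(-9)*(-20) = -9*20 = -180)
t(j) = 1
(w(-3)*0)*t(5) = -180*0*1 = 0*1 = 0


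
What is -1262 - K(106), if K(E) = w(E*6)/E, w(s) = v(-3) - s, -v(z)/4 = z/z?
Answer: -66566/53 ≈ -1256.0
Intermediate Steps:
v(z) = -4 (v(z) = -4*z/z = -4*1 = -4)
w(s) = -4 - s
K(E) = (-4 - 6*E)/E (K(E) = (-4 - E*6)/E = (-4 - 6*E)/E)
-1262 - K(106) = -1262 - (-6 - 4/106) = -1262 - (-6 - 4*1/106) = -1262 - (-6 - 2/53) = -1262 - 1*(-320/53) = -1262 + 320/53 = -66566/53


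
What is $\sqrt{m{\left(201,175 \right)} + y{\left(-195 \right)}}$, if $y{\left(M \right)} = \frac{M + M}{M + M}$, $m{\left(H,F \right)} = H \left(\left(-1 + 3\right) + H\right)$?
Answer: $202$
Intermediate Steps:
$m{\left(H,F \right)} = H \left(2 + H\right)$
$y{\left(M \right)} = 1$ ($y{\left(M \right)} = \frac{2 M}{2 M} = 2 M \frac{1}{2 M} = 1$)
$\sqrt{m{\left(201,175 \right)} + y{\left(-195 \right)}} = \sqrt{201 \left(2 + 201\right) + 1} = \sqrt{201 \cdot 203 + 1} = \sqrt{40803 + 1} = \sqrt{40804} = 202$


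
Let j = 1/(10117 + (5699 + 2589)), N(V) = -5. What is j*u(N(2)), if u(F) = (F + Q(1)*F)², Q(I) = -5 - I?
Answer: 125/3681 ≈ 0.033958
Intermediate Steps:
u(F) = 25*F² (u(F) = (F + (-5 - 1*1)*F)² = (F + (-5 - 1)*F)² = (F - 6*F)² = (-5*F)² = 25*F²)
j = 1/18405 (j = 1/(10117 + 8288) = 1/18405 ≈ 5.4333e-5)
j*u(N(2)) = (25*(-5)²)/18405 = (25*25)/18405 = (1/18405)*625 = 125/3681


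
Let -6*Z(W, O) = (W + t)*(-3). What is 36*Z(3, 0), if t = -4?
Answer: -18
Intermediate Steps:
Z(W, O) = -2 + W/2 (Z(W, O) = -(W - 4)*(-3)/6 = -(-4 + W)*(-3)/6 = -(12 - 3*W)/6 = -2 + W/2)
36*Z(3, 0) = 36*(-2 + (½)*3) = 36*(-2 + 3/2) = 36*(-½) = -18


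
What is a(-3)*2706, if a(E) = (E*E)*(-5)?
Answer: -121770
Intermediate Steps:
a(E) = -5*E² (a(E) = E²*(-5) = -5*E²)
a(-3)*2706 = -5*(-3)²*2706 = -5*9*2706 = -45*2706 = -121770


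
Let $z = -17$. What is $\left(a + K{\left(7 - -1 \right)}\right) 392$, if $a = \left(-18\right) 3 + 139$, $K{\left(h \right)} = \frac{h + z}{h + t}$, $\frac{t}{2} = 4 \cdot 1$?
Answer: $\frac{66199}{2} \approx 33100.0$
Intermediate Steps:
$t = 8$ ($t = 2 \cdot 4 \cdot 1 = 2 \cdot 4 = 8$)
$K{\left(h \right)} = \frac{-17 + h}{8 + h}$ ($K{\left(h \right)} = \frac{h - 17}{h + 8} = \frac{-17 + h}{8 + h}$)
$a = 85$ ($a = -54 + 139 = 85$)
$\left(a + K{\left(7 - -1 \right)}\right) 392 = \left(85 + \frac{-17 + \left(7 - -1\right)}{8 + \left(7 - -1\right)}\right) 392 = \left(85 + \frac{-17 + \left(7 + 1\right)}{8 + \left(7 + 1\right)}\right) 392 = \left(85 + \frac{-17 + 8}{8 + 8}\right) 392 = \left(85 + \frac{1}{16} \left(-9\right)\right) 392 = \left(85 - \frac{9}{16}\right) 392 = \frac{1351}{16} \cdot 392 = \frac{66199}{2}$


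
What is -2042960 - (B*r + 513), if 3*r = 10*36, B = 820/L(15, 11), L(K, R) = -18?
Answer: -6114019/3 ≈ -2.0380e+6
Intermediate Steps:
B = -410/9 (B = 820/(-18) = 820*(-1/18) = -410/9 ≈ -45.556)
r = 120 (r = (10*36)/3 = (⅓)*360 = 120)
-2042960 - (B*r + 513) = -2042960 - (-410/9*120 + 513) = -2042960 - (-16400/3 + 513) = -2042960 - 1*(-14861/3) = -2042960 + 14861/3 = -6114019/3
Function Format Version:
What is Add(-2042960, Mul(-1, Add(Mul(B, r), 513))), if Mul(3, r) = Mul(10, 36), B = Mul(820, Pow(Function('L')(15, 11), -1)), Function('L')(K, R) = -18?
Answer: Rational(-6114019, 3) ≈ -2.0380e+6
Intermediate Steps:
B = Rational(-410, 9) (B = Mul(820, Pow(-18, -1)) = Mul(820, Rational(-1, 18)) = Rational(-410, 9) ≈ -45.556)
r = 120 (r = Mul(Rational(1, 3), Mul(10, 36)) = Mul(Rational(1, 3), 360) = 120)
Add(-2042960, Mul(-1, Add(Mul(B, r), 513))) = Add(-2042960, Mul(-1, Add(Mul(Rational(-410, 9), 120), 513))) = Add(-2042960, Mul(-1, Add(Rational(-16400, 3), 513))) = Add(-2042960, Mul(-1, Rational(-14861, 3))) = Add(-2042960, Rational(14861, 3)) = Rational(-6114019, 3)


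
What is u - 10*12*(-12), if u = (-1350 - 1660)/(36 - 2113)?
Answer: 2993890/2077 ≈ 1441.4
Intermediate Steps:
u = 3010/2077 (u = -3010/(-2077) = -3010*(-1/2077) = 3010/2077 ≈ 1.4492)
u - 10*12*(-12) = 3010/2077 - 10*12*(-12) = 3010/2077 - 120*(-12) = 3010/2077 + 1440 = 2993890/2077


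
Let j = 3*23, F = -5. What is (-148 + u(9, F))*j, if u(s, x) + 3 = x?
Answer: -10764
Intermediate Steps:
u(s, x) = -3 + x
j = 69
(-148 + u(9, F))*j = (-148 + (-3 - 5))*69 = (-148 - 8)*69 = -156*69 = -10764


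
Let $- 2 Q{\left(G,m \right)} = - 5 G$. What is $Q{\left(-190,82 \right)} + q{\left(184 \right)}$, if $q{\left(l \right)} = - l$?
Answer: $-659$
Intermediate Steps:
$Q{\left(G,m \right)} = \frac{5 G}{2}$ ($Q{\left(G,m \right)} = - \frac{\left(-5\right) G}{2} = \frac{5 G}{2}$)
$Q{\left(-190,82 \right)} + q{\left(184 \right)} = \frac{5}{2} \left(-190\right) - 184 = -475 - 184 = -659$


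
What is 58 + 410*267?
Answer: 109528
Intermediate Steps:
58 + 410*267 = 58 + 109470 = 109528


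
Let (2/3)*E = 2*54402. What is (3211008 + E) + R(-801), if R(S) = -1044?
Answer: 3373170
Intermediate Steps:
E = 163206 (E = 3*(2*54402)/2 = (3/2)*108804 = 163206)
(3211008 + E) + R(-801) = (3211008 + 163206) - 1044 = 3374214 - 1044 = 3373170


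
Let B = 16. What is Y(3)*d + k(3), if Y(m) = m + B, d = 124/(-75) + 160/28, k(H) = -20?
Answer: 30008/525 ≈ 57.158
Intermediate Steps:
d = 2132/525 (d = 124*(-1/75) + 160*(1/28) = -124/75 + 40/7 = 2132/525 ≈ 4.0610)
Y(m) = 16 + m (Y(m) = m + 16 = 16 + m)
Y(3)*d + k(3) = (16 + 3)*(2132/525) - 20 = 19*(2132/525) - 20 = 40508/525 - 20 = 30008/525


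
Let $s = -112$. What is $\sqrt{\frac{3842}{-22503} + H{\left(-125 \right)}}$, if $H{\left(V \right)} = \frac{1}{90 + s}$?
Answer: $\frac{i \sqrt{52985428782}}{495066} \approx 0.46496 i$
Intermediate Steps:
$H{\left(V \right)} = - \frac{1}{22}$ ($H{\left(V \right)} = \frac{1}{90 - 112} = \frac{1}{-22} = - \frac{1}{22}$)
$\sqrt{\frac{3842}{-22503} + H{\left(-125 \right)}} = \sqrt{\frac{3842}{-22503} - \frac{1}{22}} = \sqrt{3842 \left(- \frac{1}{22503}\right) - \frac{1}{22}} = \sqrt{- \frac{3842}{22503} - \frac{1}{22}} = \sqrt{- \frac{107027}{495066}} = \frac{i \sqrt{52985428782}}{495066}$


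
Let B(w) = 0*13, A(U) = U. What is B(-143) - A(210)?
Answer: -210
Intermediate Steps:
B(w) = 0
B(-143) - A(210) = 0 - 1*210 = 0 - 210 = -210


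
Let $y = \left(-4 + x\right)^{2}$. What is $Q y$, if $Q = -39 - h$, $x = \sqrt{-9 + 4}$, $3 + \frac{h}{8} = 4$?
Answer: $-517 + 376 i \sqrt{5} \approx -517.0 + 840.76 i$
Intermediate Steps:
$h = 8$ ($h = -24 + 8 \cdot 4 = -24 + 32 = 8$)
$x = i \sqrt{5}$ ($x = \sqrt{-5} = i \sqrt{5} \approx 2.2361 i$)
$Q = -47$ ($Q = -39 - 8 = -47$)
$y = \left(-4 + i \sqrt{5}\right)^{2} \approx 11.0 - 17.889 i$
$Q y = - 47 \left(4 - i \sqrt{5}\right)^{2}$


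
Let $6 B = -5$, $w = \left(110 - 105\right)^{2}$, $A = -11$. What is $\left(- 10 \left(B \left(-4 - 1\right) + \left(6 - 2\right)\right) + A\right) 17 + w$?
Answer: $- \frac{4651}{3} \approx -1550.3$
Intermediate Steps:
$w = 25$ ($w = 5^{2} = 25$)
$B = - \frac{5}{6}$ ($B = \frac{1}{6} \left(-5\right) = - \frac{5}{6} \approx -0.83333$)
$\left(- 10 \left(B \left(-4 - 1\right) + \left(6 - 2\right)\right) + A\right) 17 + w = \left(- 10 \left(- \frac{5 \left(-4 - 1\right)}{6} + \left(6 - 2\right)\right) - 11\right) 17 + 25 = \left(- 10 \left(- \frac{5 \left(-4 - 1\right)}{6} + 4\right) - 11\right) 17 + 25 = \left(- 10 \left(\left(- \frac{5}{6}\right) \left(-5\right) + 4\right) - 11\right) 17 + 25 = \left(- 10 \left(\frac{25}{6} + 4\right) - 11\right) 17 + 25 = \left(\left(-10\right) \frac{49}{6} - 11\right) 17 + 25 = \left(- \frac{245}{3} - 11\right) 17 + 25 = \left(- \frac{278}{3}\right) 17 + 25 = - \frac{4726}{3} + 25 = - \frac{4651}{3}$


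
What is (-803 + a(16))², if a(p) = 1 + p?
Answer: 617796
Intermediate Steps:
(-803 + a(16))² = (-803 + (1 + 16))² = (-803 + 17)² = (-786)² = 617796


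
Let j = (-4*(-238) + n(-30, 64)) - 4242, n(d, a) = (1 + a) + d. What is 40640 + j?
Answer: 37385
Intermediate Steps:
n(d, a) = 1 + a + d
j = -3255 (j = (-4*(-238) + (1 + 64 - 30)) - 4242 = (952 + 35) - 4242 = 987 - 4242 = -3255)
40640 + j = 40640 - 3255 = 37385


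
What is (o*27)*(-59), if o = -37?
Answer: 58941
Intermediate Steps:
(o*27)*(-59) = -37*27*(-59) = -999*(-59) = 58941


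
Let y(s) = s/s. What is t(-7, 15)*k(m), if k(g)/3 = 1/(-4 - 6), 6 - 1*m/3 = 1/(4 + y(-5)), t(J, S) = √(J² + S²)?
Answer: -3*√274/10 ≈ -4.9659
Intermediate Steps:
y(s) = 1
m = 87/5 (m = 18 - 3/(4 + 1) = 18 - 3/5 = 18 - 3*⅕ = 18 - ⅗ = 87/5 ≈ 17.400)
k(g) = -3/10 (k(g) = 3/(-4 - 6) = 3/(-10) = 3*(-⅒) = -3/10)
t(-7, 15)*k(m) = √((-7)² + 15²)*(-3/10) = √(49 + 225)*(-3/10) = √274*(-3/10) = -3*√274/10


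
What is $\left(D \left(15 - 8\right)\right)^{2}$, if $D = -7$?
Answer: $2401$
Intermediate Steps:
$\left(D \left(15 - 8\right)\right)^{2} = \left(- 7 \left(15 - 8\right)\right)^{2} = \left(\left(-7\right) 7\right)^{2} = \left(-49\right)^{2} = 2401$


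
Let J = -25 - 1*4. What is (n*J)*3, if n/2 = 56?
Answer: -9744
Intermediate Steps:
n = 112 (n = 2*56 = 112)
J = -29 (J = -25 - 4 = -29)
(n*J)*3 = (112*(-29))*3 = -3248*3 = -9744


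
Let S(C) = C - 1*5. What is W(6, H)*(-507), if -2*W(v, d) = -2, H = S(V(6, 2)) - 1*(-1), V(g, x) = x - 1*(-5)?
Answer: -507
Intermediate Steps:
V(g, x) = 5 + x (V(g, x) = x + 5 = 5 + x)
S(C) = -5 + C (S(C) = C - 5 = -5 + C)
H = 3 (H = (-5 + (5 + 2)) - 1*(-1) = (-5 + 7) + 1 = 2 + 1 = 3)
W(v, d) = 1 (W(v, d) = -½*(-2) = 1)
W(6, H)*(-507) = 1*(-507) = -507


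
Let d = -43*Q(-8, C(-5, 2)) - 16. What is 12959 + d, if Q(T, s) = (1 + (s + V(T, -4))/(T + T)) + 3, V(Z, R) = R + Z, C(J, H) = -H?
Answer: 101867/8 ≈ 12733.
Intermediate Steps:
Q(T, s) = 4 + (-4 + T + s)/(2*T) (Q(T, s) = (1 + (s + (-4 + T))/(T + T)) + 3 = (1 + (-4 + T + s)/((2*T))) + 3 = (1 + (-4 + T + s)*(1/(2*T))) + 3 = (1 + (-4 + T + s)/(2*T)) + 3 = 4 + (-4 + T + s)/(2*T))
d = -1805/8 (d = -43*(-4 - 1*2 + 9*(-8))/(2*(-8)) - 16 = -43*(-1)*(-4 - 2 - 72)/(2*8) - 16 = -43*(-1)*(-78)/(2*8) - 16 = -43*39/8 - 16 = -1677/8 - 16 = -1805/8 ≈ -225.63)
12959 + d = 12959 - 1805/8 = 101867/8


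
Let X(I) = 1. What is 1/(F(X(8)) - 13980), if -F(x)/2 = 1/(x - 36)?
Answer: -35/489298 ≈ -7.1531e-5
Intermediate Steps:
F(x) = -2/(-36 + x) (F(x) = -2/(x - 36) = -2/(-36 + x))
1/(F(X(8)) - 13980) = 1/(-2/(-36 + 1) - 13980) = 1/(-2/(-35) - 13980) = 1/(-2*(-1/35) - 13980) = 1/(2/35 - 13980) = 1/(-489298/35) = -35/489298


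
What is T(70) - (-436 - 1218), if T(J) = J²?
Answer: 6554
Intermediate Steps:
T(70) - (-436 - 1218) = 70² - (-436 - 1218) = 4900 - 1*(-1654) = 4900 + 1654 = 6554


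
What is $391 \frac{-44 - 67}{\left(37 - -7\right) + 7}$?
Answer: $-851$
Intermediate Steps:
$391 \frac{-44 - 67}{\left(37 - -7\right) + 7} = 391 \left(- \frac{111}{\left(37 + 7\right) + 7}\right) = 391 \left(- \frac{111}{44 + 7}\right) = 391 \left(- \frac{111}{51}\right) = 391 \left(\left(-111\right) \frac{1}{51}\right) = 391 \left(- \frac{37}{17}\right) = -851$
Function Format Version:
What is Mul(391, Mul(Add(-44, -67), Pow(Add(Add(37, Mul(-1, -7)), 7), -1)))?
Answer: -851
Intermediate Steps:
Mul(391, Mul(Add(-44, -67), Pow(Add(Add(37, Mul(-1, -7)), 7), -1))) = Mul(391, Mul(-111, Pow(Add(Add(37, 7), 7), -1))) = Mul(391, Mul(-111, Pow(Add(44, 7), -1))) = Mul(391, Mul(-111, Pow(51, -1))) = Mul(391, Mul(-111, Rational(1, 51))) = Mul(391, Rational(-37, 17)) = -851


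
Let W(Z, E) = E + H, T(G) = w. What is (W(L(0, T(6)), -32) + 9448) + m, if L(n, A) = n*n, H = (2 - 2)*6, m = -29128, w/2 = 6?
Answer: -19712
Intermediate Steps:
w = 12 (w = 2*6 = 12)
T(G) = 12
H = 0 (H = 0*6 = 0)
L(n, A) = n**2
W(Z, E) = E (W(Z, E) = E + 0 = E)
(W(L(0, T(6)), -32) + 9448) + m = (-32 + 9448) - 29128 = 9416 - 29128 = -19712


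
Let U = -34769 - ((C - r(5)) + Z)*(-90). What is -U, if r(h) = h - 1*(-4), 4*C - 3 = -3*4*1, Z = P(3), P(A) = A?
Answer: 71023/2 ≈ 35512.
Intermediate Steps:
Z = 3
C = -9/4 (C = 3/4 + (-3*4*1)/4 = 3/4 + (-12*1)/4 = 3/4 + (1/4)*(-12) = 3/4 - 3 = -9/4 ≈ -2.2500)
r(h) = 4 + h (r(h) = h + 4 = 4 + h)
U = -71023/2 (U = -34769 - ((-9/4 - (4 + 5)) + 3)*(-90) = -34769 - ((-9/4 - 1*9) + 3)*(-90) = -34769 - ((-9/4 - 9) + 3)*(-90) = -34769 - (-45/4 + 3)*(-90) = -34769 - (-33)*(-90)/4 = -34769 - 1*1485/2 = -34769 - 1485/2 = -71023/2 ≈ -35512.)
-U = -1*(-71023/2) = 71023/2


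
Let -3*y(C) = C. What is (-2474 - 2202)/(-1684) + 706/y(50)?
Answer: -416614/10525 ≈ -39.583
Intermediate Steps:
y(C) = -C/3
(-2474 - 2202)/(-1684) + 706/y(50) = (-2474 - 2202)/(-1684) + 706/((-⅓*50)) = -4676*(-1/1684) + 706/(-50/3) = 1169/421 + 706*(-3/50) = 1169/421 - 1059/25 = -416614/10525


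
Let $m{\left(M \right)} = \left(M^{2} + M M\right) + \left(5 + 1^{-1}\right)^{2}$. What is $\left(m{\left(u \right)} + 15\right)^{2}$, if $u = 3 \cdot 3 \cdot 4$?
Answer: $6985449$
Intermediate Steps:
$u = 36$ ($u = 9 \cdot 4 = 36$)
$m{\left(M \right)} = 36 + 2 M^{2}$ ($m{\left(M \right)} = \left(M^{2} + M^{2}\right) + \left(5 + 1\right)^{2} = 2 M^{2} + 6^{2} = 2 M^{2} + 36 = 36 + 2 M^{2}$)
$\left(m{\left(u \right)} + 15\right)^{2} = \left(\left(36 + 2 \cdot 36^{2}\right) + 15\right)^{2} = \left(\left(36 + 2 \cdot 1296\right) + 15\right)^{2} = \left(\left(36 + 2592\right) + 15\right)^{2} = \left(2628 + 15\right)^{2} = 2643^{2} = 6985449$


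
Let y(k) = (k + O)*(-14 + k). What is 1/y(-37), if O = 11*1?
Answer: 1/1326 ≈ 0.00075415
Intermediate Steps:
O = 11
y(k) = (-14 + k)*(11 + k) (y(k) = (k + 11)*(-14 + k) = (11 + k)*(-14 + k) = (-14 + k)*(11 + k))
1/y(-37) = 1/(-154 + (-37)**2 - 3*(-37)) = 1/(-154 + 1369 + 111) = 1/1326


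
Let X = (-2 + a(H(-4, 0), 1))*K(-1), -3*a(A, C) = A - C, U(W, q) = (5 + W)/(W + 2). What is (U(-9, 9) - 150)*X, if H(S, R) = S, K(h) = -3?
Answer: -1046/7 ≈ -149.43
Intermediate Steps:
U(W, q) = (5 + W)/(2 + W)
a(A, C) = -A/3 + C/3 (a(A, C) = -(A - C)/3 = -A/3 + C/3)
X = 1 (X = (-2 + (-⅓*(-4) + (⅓)*1))*(-3) = (-2 + (4/3 + ⅓))*(-3) = (-2 + 5/3)*(-3) = -⅓*(-3) = 1)
(U(-9, 9) - 150)*X = ((5 - 9)/(2 - 9) - 150)*1 = (-4/(-7) - 150)*1 = (-⅐*(-4) - 150)*1 = (4/7 - 150)*1 = -1046/7*1 = -1046/7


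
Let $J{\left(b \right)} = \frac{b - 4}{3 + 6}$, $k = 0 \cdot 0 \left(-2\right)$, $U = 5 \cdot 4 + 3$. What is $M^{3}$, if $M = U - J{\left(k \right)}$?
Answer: $\frac{9393931}{729} \approx 12886.0$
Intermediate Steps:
$U = 23$ ($U = 20 + 3 = 23$)
$k = 0$ ($k = 0 \left(-2\right) = 0$)
$J{\left(b \right)} = - \frac{4}{9} + \frac{b}{9}$ ($J{\left(b \right)} = \frac{-4 + b}{9} = \left(-4 + b\right) \frac{1}{9} = - \frac{4}{9} + \frac{b}{9}$)
$M = \frac{211}{9}$ ($M = 23 - \left(- \frac{4}{9} + \frac{1}{9} \cdot 0\right) = 23 - \left(- \frac{4}{9} + 0\right) = 23 - - \frac{4}{9} = 23 + \frac{4}{9} = \frac{211}{9} \approx 23.444$)
$M^{3} = \left(\frac{211}{9}\right)^{3} = \frac{9393931}{729}$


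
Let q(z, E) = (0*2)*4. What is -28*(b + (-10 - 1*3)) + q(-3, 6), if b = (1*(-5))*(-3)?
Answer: -56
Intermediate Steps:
b = 15 (b = -5*(-3) = 15)
q(z, E) = 0 (q(z, E) = 0*4 = 0)
-28*(b + (-10 - 1*3)) + q(-3, 6) = -28*(15 + (-10 - 1*3)) + 0 = -28*(15 + (-10 - 3)) + 0 = -28*(15 - 13) + 0 = -28*2 + 0 = -56 + 0 = -56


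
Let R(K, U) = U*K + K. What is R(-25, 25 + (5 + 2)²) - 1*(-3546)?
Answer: 1671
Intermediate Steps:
R(K, U) = K + K*U (R(K, U) = K*U + K = K + K*U)
R(-25, 25 + (5 + 2)²) - 1*(-3546) = -25*(1 + (25 + (5 + 2)²)) - 1*(-3546) = -25*(1 + (25 + 7²)) + 3546 = -25*(1 + (25 + 49)) + 3546 = -25*(1 + 74) + 3546 = -25*75 + 3546 = -1875 + 3546 = 1671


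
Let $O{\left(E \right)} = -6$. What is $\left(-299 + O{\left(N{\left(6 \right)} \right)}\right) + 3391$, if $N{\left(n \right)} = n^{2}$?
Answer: $3086$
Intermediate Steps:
$\left(-299 + O{\left(N{\left(6 \right)} \right)}\right) + 3391 = \left(-299 - 6\right) + 3391 = -305 + 3391 = 3086$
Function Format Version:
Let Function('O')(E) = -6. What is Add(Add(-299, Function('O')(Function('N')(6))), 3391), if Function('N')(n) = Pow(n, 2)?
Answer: 3086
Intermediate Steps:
Add(Add(-299, Function('O')(Function('N')(6))), 3391) = Add(Add(-299, -6), 3391) = Add(-305, 3391) = 3086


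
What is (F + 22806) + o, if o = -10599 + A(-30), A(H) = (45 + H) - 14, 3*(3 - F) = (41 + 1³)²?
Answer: 11623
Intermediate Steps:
F = -585 (F = 3 - (41 + 1³)²/3 = 3 - (41 + 1)²/3 = 3 - ⅓*42² = 3 - ⅓*1764 = 3 - 588 = -585)
A(H) = 31 + H
o = -10598 (o = -10599 + (31 - 30) = -10599 + 1 = -10598)
(F + 22806) + o = (-585 + 22806) - 10598 = 22221 - 10598 = 11623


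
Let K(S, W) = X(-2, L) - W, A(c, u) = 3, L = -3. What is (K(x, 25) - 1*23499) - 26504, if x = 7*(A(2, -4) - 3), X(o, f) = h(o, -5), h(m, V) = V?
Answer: -50033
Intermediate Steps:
X(o, f) = -5
x = 0 (x = 7*(3 - 3) = 7*0 = 0)
K(S, W) = -5 - W
(K(x, 25) - 1*23499) - 26504 = ((-5 - 1*25) - 1*23499) - 26504 = ((-5 - 25) - 23499) - 26504 = (-30 - 23499) - 26504 = -23529 - 26504 = -50033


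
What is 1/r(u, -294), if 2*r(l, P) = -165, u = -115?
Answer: -2/165 ≈ -0.012121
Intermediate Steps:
r(l, P) = -165/2 (r(l, P) = (½)*(-165) = -165/2)
1/r(u, -294) = 1/(-165/2) = -2/165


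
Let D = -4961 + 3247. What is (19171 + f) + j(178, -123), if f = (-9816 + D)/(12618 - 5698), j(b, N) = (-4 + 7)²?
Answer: 13271407/692 ≈ 19178.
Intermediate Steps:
D = -1714
j(b, N) = 9 (j(b, N) = 3² = 9)
f = -1153/692 (f = (-9816 - 1714)/(12618 - 5698) = -11530/6920 = -11530*1/6920 = -1153/692 ≈ -1.6662)
(19171 + f) + j(178, -123) = (19171 - 1153/692) + 9 = 13265179/692 + 9 = 13271407/692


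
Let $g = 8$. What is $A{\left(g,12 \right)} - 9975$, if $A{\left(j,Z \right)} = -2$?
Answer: $-9977$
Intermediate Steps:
$A{\left(g,12 \right)} - 9975 = -2 - 9975 = -9977$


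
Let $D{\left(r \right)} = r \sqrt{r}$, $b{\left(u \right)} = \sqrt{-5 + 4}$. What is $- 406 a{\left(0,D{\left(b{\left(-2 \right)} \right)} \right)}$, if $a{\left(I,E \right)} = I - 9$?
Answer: $3654$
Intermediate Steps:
$b{\left(u \right)} = i$ ($b{\left(u \right)} = \sqrt{-1} = i$)
$D{\left(r \right)} = r^{\frac{3}{2}}$
$a{\left(I,E \right)} = -9 + I$
$- 406 a{\left(0,D{\left(b{\left(-2 \right)} \right)} \right)} = - 406 \left(-9 + 0\right) = \left(-406\right) \left(-9\right) = 3654$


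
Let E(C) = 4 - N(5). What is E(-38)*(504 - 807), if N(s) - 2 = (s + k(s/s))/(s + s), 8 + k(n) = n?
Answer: -3333/5 ≈ -666.60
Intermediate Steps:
k(n) = -8 + n
N(s) = 2 + (-7 + s)/(2*s) (N(s) = 2 + (s + (-8 + s/s))/(s + s) = 2 + (s + (-8 + 1))/((2*s)) = 2 + (s - 7)*(1/(2*s)) = 2 + (-7 + s)*(1/(2*s)) = 2 + (-7 + s)/(2*s))
E(C) = 11/5 (E(C) = 4 - (-7 + 5*5)/(2*5) = 4 - (-7 + 25)/(2*5) = 4 - 18/(2*5) = 4 - 1*9/5 = 4 - 9/5 = 11/5)
E(-38)*(504 - 807) = 11*(504 - 807)/5 = (11/5)*(-303) = -3333/5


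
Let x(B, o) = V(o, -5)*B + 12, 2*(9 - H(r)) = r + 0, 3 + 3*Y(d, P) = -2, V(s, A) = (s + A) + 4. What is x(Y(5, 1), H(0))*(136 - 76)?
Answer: -80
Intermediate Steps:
V(s, A) = 4 + A + s (V(s, A) = (A + s) + 4 = 4 + A + s)
Y(d, P) = -5/3 (Y(d, P) = -1 + (⅓)*(-2) = -1 - ⅔ = -5/3)
H(r) = 9 - r/2 (H(r) = 9 - (r + 0)/2 = 9 - r/2)
x(B, o) = 12 + B*(-1 + o) (x(B, o) = (4 - 5 + o)*B + 12 = (-1 + o)*B + 12 = B*(-1 + o) + 12 = 12 + B*(-1 + o))
x(Y(5, 1), H(0))*(136 - 76) = (12 - 5*(-1 + (9 - ½*0))/3)*(136 - 76) = (12 - 5*(-1 + (9 + 0))/3)*60 = (12 - 5*(-1 + 9)/3)*60 = (12 - 5/3*8)*60 = (12 - 40/3)*60 = -4/3*60 = -80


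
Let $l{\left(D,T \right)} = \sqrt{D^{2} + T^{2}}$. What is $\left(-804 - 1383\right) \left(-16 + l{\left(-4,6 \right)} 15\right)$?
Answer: $34992 - 65610 \sqrt{13} \approx -2.0157 \cdot 10^{5}$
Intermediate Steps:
$\left(-804 - 1383\right) \left(-16 + l{\left(-4,6 \right)} 15\right) = \left(-804 - 1383\right) \left(-16 + \sqrt{\left(-4\right)^{2} + 6^{2}} \cdot 15\right) = - 2187 \left(-16 + \sqrt{16 + 36} \cdot 15\right) = - 2187 \left(-16 + \sqrt{52} \cdot 15\right) = - 2187 \left(-16 + 2 \sqrt{13} \cdot 15\right) = - 2187 \left(-16 + 30 \sqrt{13}\right) = 34992 - 65610 \sqrt{13}$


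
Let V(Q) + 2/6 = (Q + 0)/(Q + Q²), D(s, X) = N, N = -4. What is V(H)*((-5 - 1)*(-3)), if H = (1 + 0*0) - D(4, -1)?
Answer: -3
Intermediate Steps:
D(s, X) = -4
H = 5 (H = (1 + 0*0) - 1*(-4) = (1 + 0) + 4 = 1 + 4 = 5)
V(Q) = -⅓ + Q/(Q + Q²) (V(Q) = -⅓ + (Q + 0)/(Q + Q²) = -⅓ + Q/(Q + Q²))
V(H)*((-5 - 1)*(-3)) = ((2 - 1*5)/(3*(1 + 5)))*((-5 - 1)*(-3)) = ((⅓)*(2 - 5)/6)*(-6*(-3)) = ((⅓)*(⅙)*(-3))*18 = -⅙*18 = -3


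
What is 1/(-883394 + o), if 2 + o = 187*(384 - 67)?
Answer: -1/824117 ≈ -1.2134e-6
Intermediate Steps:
o = 59277 (o = -2 + 187*(384 - 67) = -2 + 187*317 = -2 + 59279 = 59277)
1/(-883394 + o) = 1/(-883394 + 59277) = 1/(-824117) = -1/824117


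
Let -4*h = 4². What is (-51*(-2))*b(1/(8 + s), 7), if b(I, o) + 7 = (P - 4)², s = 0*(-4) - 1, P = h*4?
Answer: 40086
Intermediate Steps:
h = -4 (h = -¼*4² = -¼*16 = -4)
P = -16 (P = -4*4 = -16)
s = -1 (s = 0 - 1 = -1)
b(I, o) = 393 (b(I, o) = -7 + (-16 - 4)² = -7 + (-20)² = -7 + 400 = 393)
(-51*(-2))*b(1/(8 + s), 7) = -51*(-2)*393 = 102*393 = 40086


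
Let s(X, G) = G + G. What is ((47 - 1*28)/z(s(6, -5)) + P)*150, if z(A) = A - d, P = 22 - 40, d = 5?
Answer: -2890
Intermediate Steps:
s(X, G) = 2*G
P = -18
z(A) = -5 + A (z(A) = A - 1*5 = A - 5 = -5 + A)
((47 - 1*28)/z(s(6, -5)) + P)*150 = ((47 - 1*28)/(-5 + 2*(-5)) - 18)*150 = ((47 - 28)/(-5 - 10) - 18)*150 = (19/(-15) - 18)*150 = (19*(-1/15) - 18)*150 = (-19/15 - 18)*150 = -289/15*150 = -2890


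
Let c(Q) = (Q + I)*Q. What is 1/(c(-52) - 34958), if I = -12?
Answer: -1/31630 ≈ -3.1616e-5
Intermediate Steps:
c(Q) = Q*(-12 + Q) (c(Q) = (Q - 12)*Q = (-12 + Q)*Q = Q*(-12 + Q))
1/(c(-52) - 34958) = 1/(-52*(-12 - 52) - 34958) = 1/(-52*(-64) - 34958) = 1/(3328 - 34958) = 1/(-31630) = -1/31630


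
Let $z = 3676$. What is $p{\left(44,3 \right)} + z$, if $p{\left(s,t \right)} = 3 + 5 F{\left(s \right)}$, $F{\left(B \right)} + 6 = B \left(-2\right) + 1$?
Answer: $3214$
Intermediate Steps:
$F{\left(B \right)} = -5 - 2 B$ ($F{\left(B \right)} = -6 + \left(B \left(-2\right) + 1\right) = -6 - \left(-1 + 2 B\right) = -5 - 2 B$)
$p{\left(s,t \right)} = -22 - 10 s$ ($p{\left(s,t \right)} = 3 + 5 \left(-5 - 2 s\right) = 3 - \left(25 + 10 s\right) = -22 - 10 s$)
$p{\left(44,3 \right)} + z = \left(-22 - 440\right) + 3676 = -462 + 3676 = 3214$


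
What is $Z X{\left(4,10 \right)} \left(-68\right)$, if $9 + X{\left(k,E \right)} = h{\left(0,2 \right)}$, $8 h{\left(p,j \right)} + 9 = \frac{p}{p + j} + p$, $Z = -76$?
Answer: $-52326$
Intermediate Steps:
$h{\left(p,j \right)} = - \frac{9}{8} + \frac{p}{8} + \frac{p}{8 \left(j + p\right)}$ ($h{\left(p,j \right)} = - \frac{9}{8} + \frac{\frac{p}{p + j} + p}{8} = - \frac{9}{8} + \frac{\frac{p}{j + p} + p}{8} = - \frac{9}{8} + \frac{p + \frac{p}{j + p}}{8} = - \frac{9}{8} + \left(\frac{p}{8} + \frac{p}{8 \left(j + p\right)}\right) = - \frac{9}{8} + \frac{p}{8} + \frac{p}{8 \left(j + p\right)}$)
$X{\left(k,E \right)} = - \frac{81}{8}$ ($X{\left(k,E \right)} = -9 + \frac{0^{2} - 18 - 0 + 2 \cdot 0}{8 \left(2 + 0\right)} = -9 + \frac{0 - 18 + 0 + 0}{8 \cdot 2} = -9 + \frac{1}{8} \cdot \frac{1}{2} \left(-18\right) = -9 - \frac{9}{8} = - \frac{81}{8}$)
$Z X{\left(4,10 \right)} \left(-68\right) = \left(-76\right) \left(- \frac{81}{8}\right) \left(-68\right) = \frac{1539}{2} \left(-68\right) = -52326$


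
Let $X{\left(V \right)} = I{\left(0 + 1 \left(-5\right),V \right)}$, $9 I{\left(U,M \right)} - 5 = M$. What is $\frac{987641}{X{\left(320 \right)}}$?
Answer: $\frac{8888769}{325} \approx 27350.0$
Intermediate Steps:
$I{\left(U,M \right)} = \frac{5}{9} + \frac{M}{9}$
$X{\left(V \right)} = \frac{5}{9} + \frac{V}{9}$
$\frac{987641}{X{\left(320 \right)}} = \frac{987641}{\frac{5}{9} + \frac{1}{9} \cdot 320} = \frac{987641}{\frac{5}{9} + \frac{320}{9}} = \frac{987641}{\frac{325}{9}} = 987641 \cdot \frac{9}{325} = \frac{8888769}{325}$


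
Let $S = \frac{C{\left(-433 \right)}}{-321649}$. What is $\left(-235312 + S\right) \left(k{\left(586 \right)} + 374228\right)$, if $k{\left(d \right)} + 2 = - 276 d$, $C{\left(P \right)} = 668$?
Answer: $- \frac{16082915529448440}{321649} \approx -5.0001 \cdot 10^{10}$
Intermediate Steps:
$k{\left(d \right)} = -2 - 276 d$
$S = - \frac{668}{321649}$ ($S = \frac{668}{-321649} = 668 \left(- \frac{1}{321649}\right) = - \frac{668}{321649} \approx -0.0020768$)
$\left(-235312 + S\right) \left(k{\left(586 \right)} + 374228\right) = \left(-235312 - \frac{668}{321649}\right) \left(\left(-2 - 161736\right) + 374228\right) = - \frac{75687870156 \left(\left(-2 - 161736\right) + 374228\right)}{321649} = - \frac{75687870156 \left(-161738 + 374228\right)}{321649} = \left(- \frac{75687870156}{321649}\right) 212490 = - \frac{16082915529448440}{321649}$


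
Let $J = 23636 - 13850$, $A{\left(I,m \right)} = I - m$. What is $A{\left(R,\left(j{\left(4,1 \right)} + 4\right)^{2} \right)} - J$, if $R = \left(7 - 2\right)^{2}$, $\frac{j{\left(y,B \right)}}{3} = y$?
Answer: $-10017$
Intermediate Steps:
$j{\left(y,B \right)} = 3 y$
$R = 25$ ($R = 5^{2} = 25$)
$J = 9786$ ($J = 23636 - 13850 = 9786$)
$A{\left(R,\left(j{\left(4,1 \right)} + 4\right)^{2} \right)} - J = \left(25 - \left(3 \cdot 4 + 4\right)^{2}\right) - 9786 = \left(25 - \left(12 + 4\right)^{2}\right) - 9786 = \left(25 - 16^{2}\right) - 9786 = \left(25 - 256\right) - 9786 = -231 - 9786 = -10017$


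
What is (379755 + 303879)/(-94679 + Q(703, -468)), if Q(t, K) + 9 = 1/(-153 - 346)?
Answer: -113711122/15749771 ≈ -7.2199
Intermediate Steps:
Q(t, K) = -4492/499 (Q(t, K) = -9 + 1/(-153 - 346) = -9 + 1/(-499) = -9 - 1/499 = -4492/499)
(379755 + 303879)/(-94679 + Q(703, -468)) = (379755 + 303879)/(-94679 - 4492/499) = 683634/(-47249313/499) = 683634*(-499/47249313) = -113711122/15749771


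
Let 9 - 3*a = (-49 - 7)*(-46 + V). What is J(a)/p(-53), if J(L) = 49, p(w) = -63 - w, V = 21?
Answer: -49/10 ≈ -4.9000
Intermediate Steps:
a = -1391/3 (a = 3 - (-49 - 7)*(-46 + 21)/3 = 3 - (-56)*(-25)/3 = 3 - ⅓*1400 = 3 - 1400/3 = -1391/3 ≈ -463.67)
J(a)/p(-53) = 49/(-63 - 1*(-53)) = 49/(-63 + 53) = 49/(-10) = 49*(-⅒) = -49/10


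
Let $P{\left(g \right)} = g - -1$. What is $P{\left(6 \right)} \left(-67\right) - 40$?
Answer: $-509$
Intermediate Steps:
$P{\left(g \right)} = 1 + g$ ($P{\left(g \right)} = g + 1 = 1 + g$)
$P{\left(6 \right)} \left(-67\right) - 40 = \left(1 + 6\right) \left(-67\right) - 40 = 7 \left(-67\right) - 40 = -469 - 40 = -509$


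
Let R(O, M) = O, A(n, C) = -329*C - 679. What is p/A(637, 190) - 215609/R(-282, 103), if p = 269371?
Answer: 4516051493/5939766 ≈ 760.31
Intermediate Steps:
A(n, C) = -679 - 329*C
p/A(637, 190) - 215609/R(-282, 103) = 269371/(-679 - 329*190) - 215609/(-282) = 269371/(-679 - 62510) - 215609*(-1/282) = 269371/(-63189) + 215609/282 = 269371*(-1/63189) + 215609/282 = -269371/63189 + 215609/282 = 4516051493/5939766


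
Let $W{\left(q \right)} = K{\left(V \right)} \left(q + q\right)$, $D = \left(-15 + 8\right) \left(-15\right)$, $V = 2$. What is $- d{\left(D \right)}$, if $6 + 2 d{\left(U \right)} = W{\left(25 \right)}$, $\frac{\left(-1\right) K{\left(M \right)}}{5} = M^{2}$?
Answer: $503$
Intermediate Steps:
$K{\left(M \right)} = - 5 M^{2}$
$D = 105$ ($D = \left(-7\right) \left(-15\right) = 105$)
$W{\left(q \right)} = - 40 q$ ($W{\left(q \right)} = - 5 \cdot 2^{2} \left(q + q\right) = \left(-5\right) 4 \cdot 2 q = - 20 \cdot 2 q = - 40 q$)
$d{\left(U \right)} = -503$ ($d{\left(U \right)} = -3 + \frac{\left(-40\right) 25}{2} = -3 + \frac{1}{2} \left(-1000\right) = -3 - 500 = -503$)
$- d{\left(D \right)} = \left(-1\right) \left(-503\right) = 503$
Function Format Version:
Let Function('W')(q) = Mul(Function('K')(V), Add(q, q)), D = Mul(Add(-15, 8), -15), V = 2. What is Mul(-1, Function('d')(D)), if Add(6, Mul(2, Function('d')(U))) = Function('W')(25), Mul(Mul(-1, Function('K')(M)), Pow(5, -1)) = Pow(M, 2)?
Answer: 503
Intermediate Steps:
Function('K')(M) = Mul(-5, Pow(M, 2))
D = 105 (D = Mul(-7, -15) = 105)
Function('W')(q) = Mul(-40, q) (Function('W')(q) = Mul(Mul(-5, Pow(2, 2)), Add(q, q)) = Mul(Mul(-5, 4), Mul(2, q)) = Mul(-20, Mul(2, q)) = Mul(-40, q))
Function('d')(U) = -503 (Function('d')(U) = Add(-3, Mul(Rational(1, 2), Mul(-40, 25))) = Add(-3, Mul(Rational(1, 2), -1000)) = Add(-3, -500) = -503)
Mul(-1, Function('d')(D)) = Mul(-1, -503) = 503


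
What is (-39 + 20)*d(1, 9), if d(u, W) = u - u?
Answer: 0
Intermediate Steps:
d(u, W) = 0
(-39 + 20)*d(1, 9) = (-39 + 20)*0 = -19*0 = 0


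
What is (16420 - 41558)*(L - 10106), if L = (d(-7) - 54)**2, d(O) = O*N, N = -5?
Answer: 244969810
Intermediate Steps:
d(O) = -5*O (d(O) = O*(-5) = -5*O)
L = 361 (L = (-5*(-7) - 54)**2 = (35 - 54)**2 = (-19)**2 = 361)
(16420 - 41558)*(L - 10106) = (16420 - 41558)*(361 - 10106) = -25138*(-9745) = 244969810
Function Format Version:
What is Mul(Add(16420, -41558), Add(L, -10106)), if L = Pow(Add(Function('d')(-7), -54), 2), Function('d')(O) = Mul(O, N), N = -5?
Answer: 244969810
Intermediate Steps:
Function('d')(O) = Mul(-5, O) (Function('d')(O) = Mul(O, -5) = Mul(-5, O))
L = 361 (L = Pow(Add(Mul(-5, -7), -54), 2) = Pow(Add(35, -54), 2) = Pow(-19, 2) = 361)
Mul(Add(16420, -41558), Add(L, -10106)) = Mul(Add(16420, -41558), Add(361, -10106)) = Mul(-25138, -9745) = 244969810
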